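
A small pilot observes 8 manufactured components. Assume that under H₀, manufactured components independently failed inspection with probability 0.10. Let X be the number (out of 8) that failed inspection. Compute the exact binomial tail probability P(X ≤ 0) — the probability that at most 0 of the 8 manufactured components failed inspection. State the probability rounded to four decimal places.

P = 0.4305

X ~ Binomial(n=8, p=0.10).
P(X ≤ 0) = C(8,0)·0.10^0·0.90^8.
= 0.430467 = 0.4305.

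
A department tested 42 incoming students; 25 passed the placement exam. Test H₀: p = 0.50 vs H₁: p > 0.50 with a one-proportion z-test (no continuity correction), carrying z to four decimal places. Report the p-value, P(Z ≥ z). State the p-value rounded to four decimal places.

Sample proportion p̂ = 25/42 = 0.59524.
Under H₀, SE = √(p₀(1−p₀)/n) = √(0.50·0.50/42) = √0.005952381 = 0.077152.
Test statistic (full precision, shown to 4 dp): z = (25/42 − 0.50)/SE₀ ≈ 1.2344.
From the standard normal, P(Z ≥ z) = 0.1085.

p-value = 0.1085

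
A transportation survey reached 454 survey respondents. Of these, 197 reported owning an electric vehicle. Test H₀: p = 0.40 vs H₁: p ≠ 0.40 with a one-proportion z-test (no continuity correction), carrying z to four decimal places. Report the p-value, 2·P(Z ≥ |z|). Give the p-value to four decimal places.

p-value = 0.1401

p̂ = 197/454 = 0.43392.
Null standard error: √(0.40·0.60/454) = √0.000528634 = 0.022992.
z = (p̂ − p₀)/SE = (197/454 − 0.40)/0.022992 ≈ 1.4753.
From the standard normal, 2·P(Z ≥ |z|) = 0.1401.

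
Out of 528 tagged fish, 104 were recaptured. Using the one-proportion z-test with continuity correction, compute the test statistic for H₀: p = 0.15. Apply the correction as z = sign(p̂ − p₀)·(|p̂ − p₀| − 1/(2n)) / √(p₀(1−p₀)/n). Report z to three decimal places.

z = 2.962

With x = 104 successes in n = 528, p̂ = 0.19697. p̂ − p₀ = 0.046970.
1/(2n) = 0.000947.
Corrected numerator: |0.046970| − 0.000947 = 0.046023.
Under H₀, SE = √(p₀(1−p₀)/n) = √(0.15·0.85/528) = √0.000241477 = 0.015540.
z = +0.046023/0.015540 = 2.962.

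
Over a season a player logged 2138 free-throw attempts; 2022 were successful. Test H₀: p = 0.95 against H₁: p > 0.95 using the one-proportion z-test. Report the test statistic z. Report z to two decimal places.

z = -0.90

p̂ = 2022/2138 = 0.94574.
SE₀ = √(0.95·0.05/2138) = 0.004713.
z = (p̂ − p₀)/SE = (0.94574 − 0.95)/0.004713 = -0.90.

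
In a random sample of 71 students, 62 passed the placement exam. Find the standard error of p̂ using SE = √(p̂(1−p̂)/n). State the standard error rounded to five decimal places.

Sample proportion p̂ = 62/71 = 0.87324.
p̂(1−p̂) = 0.87324·0.12676 = 0.110692.
SE = √(0.110692/71) = √0.001559042 = 0.03948.

SE = 0.03948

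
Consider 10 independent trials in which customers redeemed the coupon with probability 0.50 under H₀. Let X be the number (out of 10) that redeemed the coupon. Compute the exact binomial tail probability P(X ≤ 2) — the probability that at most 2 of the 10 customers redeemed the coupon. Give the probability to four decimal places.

X ~ Binomial(n=10, p=0.50).
P(X ≤ 2) = C(10,0)·0.50^0·0.50^10 + C(10,1)·0.50^1·0.50^9 + C(10,2)·0.50^2·0.50^8.
= 0.000977 + 0.009766 + 0.043945 = 0.0547.

P = 0.0547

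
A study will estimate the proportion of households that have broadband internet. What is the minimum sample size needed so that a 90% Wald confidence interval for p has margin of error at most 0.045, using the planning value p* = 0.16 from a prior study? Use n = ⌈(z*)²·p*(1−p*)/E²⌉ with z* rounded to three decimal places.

n = 180

The 90% critical value is z* = 1.645.
p*(1−p*) = 0.1344.
Required n before rounding: 2.706025 × 0.1344 / 0.045² = 179.600.
⌈179.600⌉ = 180.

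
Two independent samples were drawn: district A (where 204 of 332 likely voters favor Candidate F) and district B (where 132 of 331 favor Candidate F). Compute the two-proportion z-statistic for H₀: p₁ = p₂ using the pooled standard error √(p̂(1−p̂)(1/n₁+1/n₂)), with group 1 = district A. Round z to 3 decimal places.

Sample proportions: p̂₁ = 204/332 = 0.61446 and p̂₂ = 132/331 = 0.39879.
Pooling: p̂ = 336/663 = 0.50679.
Pooled SE = √[0.2499539·0.00603320] ≈ 0.038833.
z = 0.21567/0.038833 = 5.554.

z = 5.554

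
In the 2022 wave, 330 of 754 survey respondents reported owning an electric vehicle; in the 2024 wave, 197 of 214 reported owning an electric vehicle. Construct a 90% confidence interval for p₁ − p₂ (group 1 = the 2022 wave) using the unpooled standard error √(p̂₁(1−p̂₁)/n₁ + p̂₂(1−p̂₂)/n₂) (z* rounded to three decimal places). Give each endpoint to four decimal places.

(-0.5254, -0.4404)

p̂₁ = 330/754 = 0.43767, p̂₂ = 197/214 = 0.92056; p̂₁ − p̂₂ = -0.48289.
Unpooled SE = √(p̂₁(1−p̂₁)/n₁ + p̂₂(1−p̂₂)/n₂) = √(0.000326412 + 0.000341723) = 0.025848.
z* = 1.645 at the 90% level. Margin = 1.645·0.025848 = 0.04252.
So the interval runs from -0.5254 to -0.4404.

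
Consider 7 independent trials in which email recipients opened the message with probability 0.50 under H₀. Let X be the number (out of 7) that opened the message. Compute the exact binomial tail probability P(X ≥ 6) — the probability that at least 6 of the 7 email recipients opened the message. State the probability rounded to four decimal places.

X ~ Binomial(n=7, p=0.50).
P(X ≥ 6) = C(7,6)·0.50^6·0.50^1 + C(7,7)·0.50^7·0.50^0.
= 0.054688 + 0.007812 = 0.0625.

P = 0.0625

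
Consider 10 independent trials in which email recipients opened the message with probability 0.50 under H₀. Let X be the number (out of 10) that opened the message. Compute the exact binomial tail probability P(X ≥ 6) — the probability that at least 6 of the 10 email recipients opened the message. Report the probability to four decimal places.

P = 0.3770

X ~ Binomial(n=10, p=0.50).
P(X ≥ 6) = Σ_{j=6}^{10} C(10,j)·0.50^j·0.50^{10−j}.
= 0.205078 + 0.117188 + 0.043945 + 0.009766 + 0.000977 = 0.3770.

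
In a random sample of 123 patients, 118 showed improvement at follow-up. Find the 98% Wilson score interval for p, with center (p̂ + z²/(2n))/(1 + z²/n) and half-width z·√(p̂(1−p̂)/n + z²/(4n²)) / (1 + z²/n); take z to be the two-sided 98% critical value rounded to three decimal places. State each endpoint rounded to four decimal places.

Here p̂ = 118/123 = 0.95935 and z = 2.326 (z² = 5.410276).
1 + z²/n = 1.043986.
Center = (0.95935 + 0.021993)/1.043986 = 0.94000.
Radicand: p̂(1−p̂)/n + z²/(4n²) = 0.000317057 + 0.000089402 = 0.000406459.
Half-width = z·√(radicand)/denom = 2.326·0.020161/1.043986 = 0.04492.
Interval: 0.94000 ± 0.04492 → (0.8951, 0.9849).

(0.8951, 0.9849)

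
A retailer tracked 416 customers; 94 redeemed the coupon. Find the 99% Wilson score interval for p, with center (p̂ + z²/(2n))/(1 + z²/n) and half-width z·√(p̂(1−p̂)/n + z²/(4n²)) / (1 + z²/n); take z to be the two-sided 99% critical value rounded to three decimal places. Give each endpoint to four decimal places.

p̂ = 94/416 = 0.22596; z = 2.576, so z² = 6.635776.
Denominator 1 + z²/n = 1 + 6.635776/416 = 1.015951.
Center = (0.22596 + 0.007976)/1.015951 = 0.23026.
Radicand: p̂(1−p̂)/n + z²/(4n²) = 0.000420440 + 0.000009586 = 0.000430026.
Half-width = 2.576·√0.000430026/1.015951 = 0.05258.
So the interval runs from 0.1777 to 0.2828.

(0.1777, 0.2828)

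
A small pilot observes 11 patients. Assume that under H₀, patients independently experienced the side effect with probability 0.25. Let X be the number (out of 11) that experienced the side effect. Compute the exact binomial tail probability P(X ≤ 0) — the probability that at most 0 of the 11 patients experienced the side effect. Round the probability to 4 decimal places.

X is binomial with n = 11 and p = 0.25.
P(X ≤ 0) = C(11,0)·0.25^0·0.75^11.
= 0.042235 = 0.0422.

P = 0.0422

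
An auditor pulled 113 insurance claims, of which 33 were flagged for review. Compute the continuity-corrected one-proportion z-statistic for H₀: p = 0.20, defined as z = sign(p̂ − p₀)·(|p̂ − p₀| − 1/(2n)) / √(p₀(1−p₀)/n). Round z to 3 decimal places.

z = 2.328

With x = 33 successes in n = 113, p̂ = 0.29204. p̂ − p₀ = 0.092035.
1/(2n) = 0.004425.
Corrected numerator: |0.092035| − 0.004425 = 0.087610.
SE₀ = √(0.20·0.80/113) = 0.037629.
z = (+)0.087610/0.037629 = 2.328.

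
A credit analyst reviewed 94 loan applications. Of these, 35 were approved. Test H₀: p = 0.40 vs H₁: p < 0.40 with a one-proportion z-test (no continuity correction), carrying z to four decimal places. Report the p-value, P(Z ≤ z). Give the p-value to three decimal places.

p-value = 0.292

Sample proportion p̂ = 35/94 = 0.37234.
Under H₀, SE = √(p₀(1−p₀)/n) = √(0.40·0.60/94) = √0.002553191 = 0.050529.
z = (p̂ − p₀)/SE = (35/94 − 0.40)/0.050529 ≈ -0.5474.
From the standard normal, P(Z ≤ z) = 0.292.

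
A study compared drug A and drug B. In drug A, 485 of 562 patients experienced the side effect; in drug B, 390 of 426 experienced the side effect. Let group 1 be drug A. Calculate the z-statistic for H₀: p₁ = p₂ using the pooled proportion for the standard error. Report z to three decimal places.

Sample proportions: p̂₁ = 485/562 = 0.86299 and p̂₂ = 390/426 = 0.91549.
Pooling: p̂ = 875/988 = 0.88563.
SE = √[p̂(1−p̂)(1/n₁+1/n₂)] = √[0.88563·0.11437·(1/562+1/426)] ≈ 0.020445.
z = (p̂₁ − p̂₂)/SE = (0.86299 − 0.91549)/0.020445 = -0.05250/0.020445 = -2.568.

z = -2.568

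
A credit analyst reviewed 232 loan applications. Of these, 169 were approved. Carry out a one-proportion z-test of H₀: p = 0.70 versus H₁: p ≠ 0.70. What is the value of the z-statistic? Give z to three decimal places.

z = 0.946

Sample proportion p̂ = 169/232 = 0.72845.
Null standard error: √(0.70·0.30/232) = √0.000905172 = 0.030086.
z = (0.72845 − 0.70)/0.030086 = 0.02845/0.030086 = 0.946.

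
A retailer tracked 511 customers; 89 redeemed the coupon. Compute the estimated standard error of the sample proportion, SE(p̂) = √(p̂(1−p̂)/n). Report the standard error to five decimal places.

SE = 0.01678

Sample proportion p̂ = 89/511 = 0.17417.
p̂(1−p̂) = 0.143835.
SE = √(0.143835/511) = √0.000281477 = 0.01678.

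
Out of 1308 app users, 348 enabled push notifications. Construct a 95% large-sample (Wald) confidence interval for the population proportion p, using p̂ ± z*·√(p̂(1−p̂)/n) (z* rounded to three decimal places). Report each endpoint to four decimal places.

(0.2421, 0.2900)

The sample proportion is 348/1308 = 0.26606.
Standard error of p̂: √(0.195270/1308) = √0.000149289 = 0.012218.
The 95% critical value is z* = 1.960.
Margin = 1.960·0.012218 = 0.02395.
Interval: 0.26606 ± 0.02395 → (0.2421, 0.2900).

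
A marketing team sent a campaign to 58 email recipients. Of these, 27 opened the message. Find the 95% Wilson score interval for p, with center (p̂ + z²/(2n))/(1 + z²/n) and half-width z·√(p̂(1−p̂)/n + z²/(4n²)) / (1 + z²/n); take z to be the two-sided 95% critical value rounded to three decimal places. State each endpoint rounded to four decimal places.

(0.3433, 0.5920)

Here p̂ = 27/58 = 0.46552 and z = 1.960 (z² = 3.841600).
1 + z²/n = 1.066234.
Center = (0.46552 + 0.033117)/1.066234 = 0.46766.
Radicand: p̂(1−p̂)/n + z²/(4n²) = 0.004289844 + 0.000285493 = 0.004575337.
Half-width = 1.960·√0.004575337/1.066234 = 0.12434.
CI: 0.46766 ± 0.12434 = (0.3433, 0.5920).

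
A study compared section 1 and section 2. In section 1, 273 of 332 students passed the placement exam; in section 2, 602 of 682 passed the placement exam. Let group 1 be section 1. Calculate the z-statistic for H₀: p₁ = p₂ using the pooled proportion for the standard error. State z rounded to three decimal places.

p̂₁ = 273/332 = 0.82229, p̂₂ = 602/682 = 0.88270.
Pooled p̂ = (273+602)/(332+682) = 875/1014 = 0.86292.
Pooled SE = √[0.1182897·0.00447832] ≈ 0.023016.
z = (p̂₁ − p̂₂)/SE = (0.82229 − 0.88270)/0.023016 = -0.06041/0.023016 = -2.625.

z = -2.625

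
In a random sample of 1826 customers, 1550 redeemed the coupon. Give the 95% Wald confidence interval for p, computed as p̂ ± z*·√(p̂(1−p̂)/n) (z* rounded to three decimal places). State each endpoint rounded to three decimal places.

(0.832, 0.865)

p̂ = 1550/1826 = 0.84885.
SE = √(p̂(1−p̂)/n) = √(0.128304/1826) = 0.008382.
The 95% critical value is z* = 1.960.
Margin of error: 1.960 × 0.008382 = 0.01643.
CI: 0.84885 ± 0.01643 = (0.832, 0.865).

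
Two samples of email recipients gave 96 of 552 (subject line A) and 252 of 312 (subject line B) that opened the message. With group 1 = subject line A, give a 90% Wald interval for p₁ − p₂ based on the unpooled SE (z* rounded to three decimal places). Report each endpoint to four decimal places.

(-0.6791, -0.5885)

p̂₁ = 96/552 = 0.17391, p̂₂ = 252/312 = 0.80769; p̂₁ − p̂₂ = -0.63378.
SE = √(0.000260267 + 0.000497838) = √0.000758105 = 0.027534.
For 90% confidence, z* = 1.645. Margin = 1.645·0.027534 = 0.04529.
Interval: -0.63378 ± 0.04529 → (-0.6791, -0.5885).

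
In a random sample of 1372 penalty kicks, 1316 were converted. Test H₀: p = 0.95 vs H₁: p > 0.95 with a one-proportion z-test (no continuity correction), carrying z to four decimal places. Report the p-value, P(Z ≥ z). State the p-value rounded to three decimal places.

The sample proportion is 1316/1372 = 0.95918.
Under H₀, SE = √(p₀(1−p₀)/n) = √(0.95·0.05/1372) = √0.000034621 = 0.005884.
z = (p̂ − p₀)/SE = (1316/1372 − 0.95)/0.005884 ≈ 1.5608.
p-value = P(Z ≥ z) with z = 1.5608 → 0.059.

p-value = 0.059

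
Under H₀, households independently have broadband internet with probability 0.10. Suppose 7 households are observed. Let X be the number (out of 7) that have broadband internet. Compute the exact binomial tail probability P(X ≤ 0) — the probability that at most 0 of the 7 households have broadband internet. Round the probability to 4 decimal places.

P = 0.4783

X ~ Binomial(n=7, p=0.10).
P(X ≤ 0) = C(7,0)·0.10^0·0.90^7.
= 0.478297 = 0.4783.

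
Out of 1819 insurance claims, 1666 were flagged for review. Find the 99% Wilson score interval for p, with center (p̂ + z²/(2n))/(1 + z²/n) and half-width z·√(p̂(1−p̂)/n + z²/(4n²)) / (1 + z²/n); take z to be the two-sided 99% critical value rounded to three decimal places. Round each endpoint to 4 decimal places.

Here p̂ = 1666/1819 = 0.91589 and z = 2.576 (z² = 6.635776).
1 + z²/n = 1.003648.
Center = (0.91589 + 0.001824)/1.003648 = 0.91438.
Radicand: p̂(1−p̂)/n + z²/(4n²) = 0.000042351 + 0.000000501 = 0.000042852.
Half-width = z·√(radicand)/denom = 2.576·0.006546/1.003648 = 0.01680.
Interval: 0.91438 ± 0.01680 → (0.8976, 0.9312).

(0.8976, 0.9312)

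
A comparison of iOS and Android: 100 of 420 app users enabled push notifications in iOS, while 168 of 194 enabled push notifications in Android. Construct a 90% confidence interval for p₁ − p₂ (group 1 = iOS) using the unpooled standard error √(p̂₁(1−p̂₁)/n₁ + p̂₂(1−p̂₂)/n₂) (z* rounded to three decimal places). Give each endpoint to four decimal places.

p̂₁ = 0.23810, p̂₂ = 0.86598, so the observed difference is -0.62788.
SE = √(0.000431919 + 0.000598243) = √0.001030162 = 0.032096.
The 90% critical value is z* = 1.645. Margin = 1.645·0.032096 = 0.05280.
CI: -0.62788 ± 0.05280 = (-0.6807, -0.5751).

(-0.6807, -0.5751)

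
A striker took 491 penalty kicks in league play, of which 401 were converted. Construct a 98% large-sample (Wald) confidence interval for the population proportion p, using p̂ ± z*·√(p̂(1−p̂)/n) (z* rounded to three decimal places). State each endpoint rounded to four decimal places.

(0.7761, 0.8573)

The sample proportion is 401/491 = 0.81670.
SE(p̂) = √(0.81670·0.18330/491) = 0.017461.
The 98% critical value is z* = 2.326.
Margin = 2.326·0.017461 = 0.04061.
So the interval runs from 0.7761 to 0.8573.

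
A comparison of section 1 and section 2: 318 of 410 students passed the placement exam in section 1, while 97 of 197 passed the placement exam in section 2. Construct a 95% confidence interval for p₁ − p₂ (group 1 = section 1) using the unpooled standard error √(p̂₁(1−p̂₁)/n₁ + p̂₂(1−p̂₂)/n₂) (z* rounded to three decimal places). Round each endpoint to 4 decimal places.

p̂₁ = 318/410 = 0.77561, p̂₂ = 97/197 = 0.49239; p̂₁ − p̂₂ = 0.28322.
SE = √(0.000424486 + 0.001268741) = √0.001693227 = 0.041149.
The 95% critical value is z* = 1.960. Margin = 1.960·0.041149 = 0.08065.
Interval: 0.28322 ± 0.08065 → (0.2026, 0.3639).

(0.2026, 0.3639)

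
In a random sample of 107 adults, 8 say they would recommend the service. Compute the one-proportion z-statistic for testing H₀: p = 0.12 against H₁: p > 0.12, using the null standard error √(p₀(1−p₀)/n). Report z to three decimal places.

The sample proportion is 8/107 = 0.07477.
Null standard error: √(0.12·0.88/107) = √0.000986916 = 0.031415.
Test statistic: z = -0.04523/0.031415 = -1.440.

z = -1.440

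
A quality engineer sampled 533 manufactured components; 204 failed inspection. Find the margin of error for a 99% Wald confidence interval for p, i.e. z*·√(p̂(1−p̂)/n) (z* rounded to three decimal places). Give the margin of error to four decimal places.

With x = 204 successes in n = 533, p̂ = 0.38274.
SE = √(p̂(1−p̂)/n) = √(0.236250/533) = 0.021053.
For 99% confidence, z* = 2.576.
Margin of error = z*·SE = 2.576 × 0.021053 = 0.0542.

ME = 0.0542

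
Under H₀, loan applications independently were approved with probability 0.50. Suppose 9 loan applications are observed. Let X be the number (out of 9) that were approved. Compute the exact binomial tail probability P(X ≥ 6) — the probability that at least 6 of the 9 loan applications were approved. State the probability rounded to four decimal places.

P = 0.2539

X ~ Binomial(n=9, p=0.50).
P(X ≥ 6) = C(9,6)·0.50^6·0.50^3 + C(9,7)·0.50^7·0.50^2 + C(9,8)·0.50^8·0.50^1 + C(9,9)·0.50^9·0.50^0.
= 0.164062 + 0.070312 + 0.017578 + 0.001953 = 0.2539.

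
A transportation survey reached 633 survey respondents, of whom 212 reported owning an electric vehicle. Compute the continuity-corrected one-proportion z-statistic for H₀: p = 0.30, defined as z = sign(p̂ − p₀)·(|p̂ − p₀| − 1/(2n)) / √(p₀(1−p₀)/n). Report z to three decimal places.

z = 1.873

Sample proportion p̂ = 212/633 = 0.33491. p̂ − p₀ = 0.034913.
Continuity correction 1/(2n) = 1/1266 = 0.000790.
Corrected numerator: |0.034913| − 0.000790 = 0.034123.
Null standard error: √(0.30·0.70/633) = √0.000331754 = 0.018214.
z = +0.034123/0.018214 = 1.873.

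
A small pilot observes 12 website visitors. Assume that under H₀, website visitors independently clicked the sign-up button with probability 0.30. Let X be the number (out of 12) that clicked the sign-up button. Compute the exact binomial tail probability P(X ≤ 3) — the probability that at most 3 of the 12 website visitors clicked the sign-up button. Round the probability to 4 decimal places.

P = 0.4925

X is binomial with n = 12 and p = 0.30.
P(X ≤ 3) = C(12,0)·0.30^0·0.70^12 + C(12,1)·0.30^1·0.70^11 + C(12,2)·0.30^2·0.70^10 + C(12,3)·0.30^3·0.70^9.
= 0.013841 + 0.071184 + 0.167790 + 0.239700 = 0.4925.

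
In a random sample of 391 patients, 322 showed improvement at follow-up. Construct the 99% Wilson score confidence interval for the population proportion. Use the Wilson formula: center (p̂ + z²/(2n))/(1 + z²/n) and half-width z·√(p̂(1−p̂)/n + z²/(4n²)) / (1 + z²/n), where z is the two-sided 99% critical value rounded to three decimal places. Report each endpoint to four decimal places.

p̂ = 322/391 = 0.82353; z = 2.576, so z² = 6.635776.
Denominator 1 + z²/n = 1 + 6.635776/391 = 1.016971.
Center = (0.82353 + 0.008486)/1.016971 = 0.81813.
Radicand: p̂(1−p̂)/n + z²/(4n²) = 0.000371685 + 0.000010851 = 0.000382536.
Half-width = z·√(radicand)/denom = 2.576·0.019559/1.016971 = 0.04954.
So the interval runs from 0.7686 to 0.8677.

(0.7686, 0.8677)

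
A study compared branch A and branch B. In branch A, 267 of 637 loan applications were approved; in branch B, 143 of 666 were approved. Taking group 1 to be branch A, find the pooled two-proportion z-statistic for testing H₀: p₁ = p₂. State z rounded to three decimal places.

Sample proportions: p̂₁ = 267/637 = 0.41915 and p̂₂ = 143/666 = 0.21471.
Pooled p̂ = (267+143)/(637+666) = 410/1303 = 0.31466.
Pooled SE = √[0.2156485·0.00307136] ≈ 0.025736.
z = (p̂₁ − p̂₂)/SE = (0.41915 − 0.21471)/0.025736 = 0.20444/0.025736 = 7.944.

z = 7.944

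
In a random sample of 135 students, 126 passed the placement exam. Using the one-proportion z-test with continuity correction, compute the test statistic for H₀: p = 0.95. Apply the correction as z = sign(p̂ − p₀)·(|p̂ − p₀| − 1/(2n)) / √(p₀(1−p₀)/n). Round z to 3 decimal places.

z = -0.691

p̂ = 126/135 = 0.93333. p̂ − p₀ = -0.016667.
Continuity correction 1/(2n) = 1/270 = 0.003704.
Corrected numerator: |-0.016667| − 0.003704 = 0.012963.
Under H₀, SE = √(p₀(1−p₀)/n) = √(0.95·0.05/135) = √0.000351852 = 0.018758.
z = −0.012963/0.018758 = -0.691.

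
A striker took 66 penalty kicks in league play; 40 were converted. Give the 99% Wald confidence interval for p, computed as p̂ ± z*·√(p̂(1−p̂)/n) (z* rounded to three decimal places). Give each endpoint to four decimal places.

p̂ = 40/66 = 0.60606.
SE(p̂) = √(0.60606·0.39394/66) = 0.060145.
For 99% confidence, z* = 2.576.
Margin = 2.576·0.060145 = 0.15493.
Interval: 0.60606 ± 0.15493 → (0.4511, 0.7610).

(0.4511, 0.7610)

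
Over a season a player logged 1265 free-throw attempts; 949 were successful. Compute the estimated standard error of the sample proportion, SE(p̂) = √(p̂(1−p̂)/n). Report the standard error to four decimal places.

SE = 0.0122

With x = 949 successes in n = 1265, p̂ = 0.75020.
p̂(1−p̂) = 0.75020·0.24980 = 0.187400.
SE = √(0.187400/1265) = 0.0122.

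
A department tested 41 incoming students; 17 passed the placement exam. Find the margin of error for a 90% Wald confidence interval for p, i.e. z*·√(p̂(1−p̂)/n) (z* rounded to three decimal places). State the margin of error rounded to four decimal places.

With x = 17 successes in n = 41, p̂ = 0.41463.
SE = √(p̂(1−p̂)/n) = √(0.242713/41) = 0.076940.
z* = 1.645 at the 90% level.
ME = 1.645·0.076940 = 0.1266.

ME = 0.1266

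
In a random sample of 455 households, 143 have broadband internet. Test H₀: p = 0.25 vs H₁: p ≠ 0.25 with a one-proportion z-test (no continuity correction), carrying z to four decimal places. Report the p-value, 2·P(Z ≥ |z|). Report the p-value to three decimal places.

p̂ = 143/455 = 0.31429.
Null standard error: √(0.25·0.75/455) = √0.000412088 = 0.020300.
Test statistic (full precision, shown to 4 dp): z = (143/455 − 0.25)/SE₀ ≈ 3.1668.
p-value = 2·P(Z ≥ |z|) with z = 3.1668 → 0.002.

p-value = 0.002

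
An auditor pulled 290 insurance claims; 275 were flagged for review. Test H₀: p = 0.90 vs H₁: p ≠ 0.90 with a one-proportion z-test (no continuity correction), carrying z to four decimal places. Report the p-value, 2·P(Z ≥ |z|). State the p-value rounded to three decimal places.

With x = 275 successes in n = 290, p̂ = 0.94828.
Under H₀, SE = √(p₀(1−p₀)/n) = √(0.90·0.10/290) = √0.000310345 = 0.017617.
z = (p̂ − p₀)/SE = (275/290 − 0.90)/0.017617 ≈ 2.7404.
p-value = 2·P(Z ≥ |z|) with z = 2.7404 → 0.006.

p-value = 0.006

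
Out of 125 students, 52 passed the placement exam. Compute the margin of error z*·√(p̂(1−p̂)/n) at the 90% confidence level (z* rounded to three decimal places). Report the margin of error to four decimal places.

ME = 0.0725

The sample proportion is 52/125 = 0.41600.
SE(p̂) = √(0.41600·0.58400/125) = 0.044086.
For 90% confidence, z* = 1.645.
ME = 1.645·0.044086 = 0.0725.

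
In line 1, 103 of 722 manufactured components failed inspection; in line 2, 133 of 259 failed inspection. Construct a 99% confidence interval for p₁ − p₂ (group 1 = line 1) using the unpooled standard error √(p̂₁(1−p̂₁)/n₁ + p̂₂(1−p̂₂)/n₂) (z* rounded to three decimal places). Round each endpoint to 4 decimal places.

p̂₁ = 0.14266, p̂₂ = 0.51351, so the observed difference is -0.37085.
SE = √(0.000169401 + 0.000964546) = √0.001133947 = 0.033674.
The 99% critical value is z* = 2.576. Margin of error = 0.08674.
Interval: -0.37085 ± 0.08674 → (-0.4576, -0.2841).

(-0.4576, -0.2841)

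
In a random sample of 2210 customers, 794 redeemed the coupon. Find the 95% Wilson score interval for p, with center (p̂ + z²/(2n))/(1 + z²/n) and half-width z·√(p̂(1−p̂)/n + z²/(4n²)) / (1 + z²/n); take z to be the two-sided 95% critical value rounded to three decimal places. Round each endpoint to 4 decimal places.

Here p̂ = 794/2210 = 0.35928 and z = 1.960 (z² = 3.841600).
Denominator 1 + z²/n = 1 + 3.841600/2210 = 1.001738.
Center = (0.35928 + 0.000869)/1.001738 = 0.35952.
Radicand: p̂(1−p̂)/n + z²/(4n²) = 0.000104161 + 0.000000197 = 0.000104358.
Half-width = z·√(radicand)/denom = 1.960·0.010216/1.001738 = 0.01999.
CI: 0.35952 ± 0.01999 = (0.3395, 0.3795).

(0.3395, 0.3795)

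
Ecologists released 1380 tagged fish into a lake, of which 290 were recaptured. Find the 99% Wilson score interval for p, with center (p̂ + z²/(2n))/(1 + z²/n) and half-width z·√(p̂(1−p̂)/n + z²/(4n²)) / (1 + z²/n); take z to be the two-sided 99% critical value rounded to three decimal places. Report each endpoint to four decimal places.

(0.1833, 0.2397)

p̂ = 290/1380 = 0.21014; z = 2.576, so z² = 6.635776.
1 + z²/n = 1.004809.
Center = (0.21014 + 0.002404)/1.004809 = 0.21153.
Radicand: p̂(1−p̂)/n + z²/(4n²) = 0.000120278 + 0.000000871 = 0.000121149.
Half-width = 2.576·√0.000121149/1.004809 = 0.02822.
CI: 0.21153 ± 0.02822 = (0.1833, 0.2397).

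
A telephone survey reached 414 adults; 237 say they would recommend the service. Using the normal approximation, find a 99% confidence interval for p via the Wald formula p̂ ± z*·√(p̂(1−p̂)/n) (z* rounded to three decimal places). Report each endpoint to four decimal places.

p̂ = 237/414 = 0.57246.
SE(p̂) = √(0.57246·0.42754/414) = 0.024314.
z* = 2.576 at the 99% level.
Margin = 2.576·0.024314 = 0.06263.
CI: 0.57246 ± 0.06263 = (0.5098, 0.6351).

(0.5098, 0.6351)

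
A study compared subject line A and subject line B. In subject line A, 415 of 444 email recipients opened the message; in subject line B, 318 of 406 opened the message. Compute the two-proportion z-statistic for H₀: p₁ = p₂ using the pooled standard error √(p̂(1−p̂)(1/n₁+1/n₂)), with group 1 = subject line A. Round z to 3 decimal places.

p̂₁ = 415/444 = 0.93468, p̂₂ = 318/406 = 0.78325.
Pooled p̂ = (415+318)/(444+406) = 733/850 = 0.86235.
Pooled SE = √[0.1187003·0.00471531] ≈ 0.023658.
z = (p̂₁ − p̂₂)/SE = (0.93468 − 0.78325)/0.023658 = 0.15143/0.023658 = 6.401.

z = 6.401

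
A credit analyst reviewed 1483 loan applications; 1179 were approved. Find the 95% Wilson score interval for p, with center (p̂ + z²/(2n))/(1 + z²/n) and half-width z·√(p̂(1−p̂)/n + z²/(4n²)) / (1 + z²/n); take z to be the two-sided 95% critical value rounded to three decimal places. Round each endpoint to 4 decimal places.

(0.7737, 0.8148)

p̂ = 1179/1483 = 0.79501; z = 1.960, so z² = 3.841600.
1 + z²/n = 1.002590.
Center = (0.79501 + 0.001295)/1.002590 = 0.79425.
Radicand: p̂(1−p̂)/n + z²/(4n²) = 0.000109891 + 0.000000437 = 0.000110328.
Half-width = z·√(radicand)/denom = 1.960·0.010504/1.002590 = 0.02053.
Interval: 0.79425 ± 0.02053 → (0.7737, 0.8148).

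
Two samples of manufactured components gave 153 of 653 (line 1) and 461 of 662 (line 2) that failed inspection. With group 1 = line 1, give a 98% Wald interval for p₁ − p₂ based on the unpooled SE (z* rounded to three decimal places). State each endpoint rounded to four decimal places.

p̂₁ = 0.23430, p̂₂ = 0.69637, so the observed difference is -0.46207.
SE = √(0.000274740 + 0.000319391) = √0.000594131 = 0.024375.
For 98% confidence, z* = 2.326. Margin = 2.326·0.024375 = 0.05670.
Interval: -0.46207 ± 0.05670 → (-0.5188, -0.4054).

(-0.5188, -0.4054)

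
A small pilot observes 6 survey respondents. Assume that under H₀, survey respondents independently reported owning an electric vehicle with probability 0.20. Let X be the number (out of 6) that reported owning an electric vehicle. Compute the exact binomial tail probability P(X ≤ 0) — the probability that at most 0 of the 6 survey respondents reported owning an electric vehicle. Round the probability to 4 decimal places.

P = 0.2621

X is binomial with n = 6 and p = 0.20.
P(X ≤ 0) = C(6,0)·0.20^0·0.80^6.
= 0.262144 = 0.2621.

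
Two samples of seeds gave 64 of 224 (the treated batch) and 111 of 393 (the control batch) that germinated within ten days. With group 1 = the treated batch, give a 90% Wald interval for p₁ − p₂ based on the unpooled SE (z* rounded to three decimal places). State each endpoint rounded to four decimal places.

p̂₁ = 64/224 = 0.28571, p̂₂ = 111/393 = 0.28244; p̂₁ − p̂₂ = 0.00327.
SE = √(0.000911079 + 0.000515697) = √0.001426776 = 0.037773.
The 90% critical value is z* = 1.645. Margin = 1.645·0.037773 = 0.06214.
CI: 0.00327 ± 0.06214 = (-0.0589, 0.0654).

(-0.0589, 0.0654)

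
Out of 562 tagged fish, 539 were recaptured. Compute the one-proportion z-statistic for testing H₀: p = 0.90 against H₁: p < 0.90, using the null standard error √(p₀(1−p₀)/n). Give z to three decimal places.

z = 4.668

With x = 539 successes in n = 562, p̂ = 0.95907.
Under H₀, SE = √(p₀(1−p₀)/n) = √(0.90·0.10/562) = √0.000160142 = 0.012655.
Test statistic: z = 0.05907/0.012655 = 4.668.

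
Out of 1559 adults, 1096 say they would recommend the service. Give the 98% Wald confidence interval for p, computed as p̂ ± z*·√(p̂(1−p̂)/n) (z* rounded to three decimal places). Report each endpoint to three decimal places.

(0.676, 0.730)

With x = 1096 successes in n = 1559, p̂ = 0.70301.
SE = √(p̂(1−p̂)/n) = √(0.208785/1559) = 0.011572.
The 98% critical value is z* = 2.326.
Margin of error: 2.326 × 0.011572 = 0.02692.
CI: 0.70301 ± 0.02692 = (0.676, 0.730).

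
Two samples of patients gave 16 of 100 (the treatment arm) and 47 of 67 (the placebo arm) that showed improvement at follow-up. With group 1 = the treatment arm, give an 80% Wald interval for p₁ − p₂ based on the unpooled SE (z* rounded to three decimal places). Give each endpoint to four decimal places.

(-0.6272, -0.4558)

p̂₁ = 0.16000, p̂₂ = 0.70149, so the observed difference is -0.54149.
Unpooled SE = √(p̂₁(1−p̂₁)/n₁ + p̂₂(1−p̂₂)/n₂) = √(0.001344000 + 0.003125384) = 0.066853.
For 80% confidence, z* = 1.282. Margin of error = 0.08571.
Interval: -0.54149 ± 0.08571 → (-0.6272, -0.4558).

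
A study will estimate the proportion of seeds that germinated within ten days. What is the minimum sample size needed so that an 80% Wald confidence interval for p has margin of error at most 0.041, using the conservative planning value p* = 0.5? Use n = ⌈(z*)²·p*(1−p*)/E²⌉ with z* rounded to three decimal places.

For 80% confidence, z* = 1.282.
p*(1−p*) = 0.50·0.50 = 0.2500.
Required n before rounding: 1.643524 × 0.2500 / 0.041² = 244.427.
⌈244.427⌉ = 245.

n = 245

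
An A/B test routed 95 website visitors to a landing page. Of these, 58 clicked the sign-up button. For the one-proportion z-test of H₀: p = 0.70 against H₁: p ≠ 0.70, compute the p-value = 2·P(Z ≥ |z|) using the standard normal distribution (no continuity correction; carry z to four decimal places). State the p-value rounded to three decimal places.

p-value = 0.057

The sample proportion is 58/95 = 0.61053.
Null standard error: √(0.70·0.30/95) = √0.002210526 = 0.047016.
z = (p̂ − p₀)/SE = (58/95 − 0.70)/0.047016 ≈ -1.9030.
p-value = 2·P(Z ≥ |z|) with z = -1.9030 → 0.057.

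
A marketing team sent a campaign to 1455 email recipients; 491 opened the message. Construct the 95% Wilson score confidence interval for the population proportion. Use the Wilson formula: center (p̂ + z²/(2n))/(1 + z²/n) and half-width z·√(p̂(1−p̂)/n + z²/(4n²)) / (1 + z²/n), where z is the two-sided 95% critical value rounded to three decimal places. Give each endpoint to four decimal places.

p̂ = 491/1455 = 0.33746; z = 1.960, so z² = 3.841600.
Denominator 1 + z²/n = 1 + 3.841600/1455 = 1.002640.
Adjusted center: (0.33746 + z²/(2n))/1.002640 = 0.33789.
Radicand: p̂(1−p̂)/n + z²/(4n²) = 0.000153663 + 0.000000454 = 0.000154117.
Half-width = z·√(radicand)/denom = 1.960·0.012414/1.002640 = 0.02427.
CI: 0.33789 ± 0.02427 = (0.3136, 0.3622).

(0.3136, 0.3622)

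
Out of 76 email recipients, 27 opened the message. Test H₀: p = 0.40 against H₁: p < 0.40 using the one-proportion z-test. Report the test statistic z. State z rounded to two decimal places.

z = -0.80

p̂ = 27/76 = 0.35526.
SE₀ = √(0.40·0.60/76) = 0.056195.
z = (0.35526 − 0.40)/0.056195 = -0.04474/0.056195 = -0.80.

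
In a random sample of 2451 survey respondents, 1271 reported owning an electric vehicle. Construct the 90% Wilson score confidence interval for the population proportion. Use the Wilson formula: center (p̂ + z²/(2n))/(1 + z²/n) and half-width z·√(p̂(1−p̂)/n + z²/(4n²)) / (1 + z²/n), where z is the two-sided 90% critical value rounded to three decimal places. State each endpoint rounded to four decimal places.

(0.5020, 0.5351)

Here p̂ = 1271/2451 = 0.51856 and z = 1.645 (z² = 2.706025).
Denominator 1 + z²/n = 1 + 2.706025/2451 = 1.001104.
Center = (0.51856 + 0.000552)/1.001104 = 0.51854.
Radicand: p̂(1−p̂)/n + z²/(4n²) = 0.000101859 + 0.000000113 = 0.000101972.
Half-width = 1.645·√0.000101972/1.001104 = 0.01659.
So the interval runs from 0.5020 to 0.5351.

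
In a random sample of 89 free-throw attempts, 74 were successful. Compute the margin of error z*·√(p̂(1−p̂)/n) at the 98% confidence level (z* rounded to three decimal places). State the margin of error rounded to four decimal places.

ME = 0.0923

Sample proportion p̂ = 74/89 = 0.83146.
SE(p̂) = √(0.83146·0.16854/89) = 0.039680.
z* = 2.326 at the 98% level.
ME = 2.326·0.039680 = 0.0923.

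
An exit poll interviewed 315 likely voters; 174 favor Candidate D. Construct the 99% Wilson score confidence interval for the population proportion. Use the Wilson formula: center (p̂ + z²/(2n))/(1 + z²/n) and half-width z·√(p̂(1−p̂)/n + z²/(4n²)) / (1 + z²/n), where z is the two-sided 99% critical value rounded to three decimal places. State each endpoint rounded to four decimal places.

p̂ = 174/315 = 0.55238; z = 2.576, so z² = 6.635776.
Denominator 1 + z²/n = 1 + 6.635776/315 = 1.021066.
Center = (0.55238 + 0.010533)/1.021066 = 0.55130.
Radicand: p̂(1−p̂)/n + z²/(4n²) = 0.000784940 + 0.000016719 = 0.000801659.
Half-width = z·√(radicand)/denom = 2.576·0.028314/1.021066 = 0.07143.
Interval: 0.55130 ± 0.07143 → (0.4799, 0.6227).

(0.4799, 0.6227)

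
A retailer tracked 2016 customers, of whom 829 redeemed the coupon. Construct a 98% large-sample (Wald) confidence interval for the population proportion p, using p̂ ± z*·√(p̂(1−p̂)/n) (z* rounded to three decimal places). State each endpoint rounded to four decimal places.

Sample proportion p̂ = 829/2016 = 0.41121.
SE(p̂) = √(0.41121·0.58879/2016) = 0.010959.
The 98% critical value is z* = 2.326.
Margin of error: 2.326 × 0.010959 = 0.02549.
Interval: 0.41121 ± 0.02549 → (0.3857, 0.4367).

(0.3857, 0.4367)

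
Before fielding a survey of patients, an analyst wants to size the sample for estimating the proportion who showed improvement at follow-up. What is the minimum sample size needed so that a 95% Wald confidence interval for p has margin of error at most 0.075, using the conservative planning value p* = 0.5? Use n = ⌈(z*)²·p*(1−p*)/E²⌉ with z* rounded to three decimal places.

z* = 1.960 at the 95% level.
p*(1−p*) = 0.2500.
Required n before rounding: 3.841600 × 0.2500 / 0.075² = 170.738.
Rounding up, n = 171.

n = 171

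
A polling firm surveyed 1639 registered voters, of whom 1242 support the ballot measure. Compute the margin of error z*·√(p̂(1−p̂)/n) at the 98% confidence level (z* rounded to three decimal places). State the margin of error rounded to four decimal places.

ME = 0.0246

The sample proportion is 1242/1639 = 0.75778.
SE(p̂) = √(0.75778·0.24222/1639) = 0.010582.
The 98% critical value is z* = 2.326.
So ME = 0.0246.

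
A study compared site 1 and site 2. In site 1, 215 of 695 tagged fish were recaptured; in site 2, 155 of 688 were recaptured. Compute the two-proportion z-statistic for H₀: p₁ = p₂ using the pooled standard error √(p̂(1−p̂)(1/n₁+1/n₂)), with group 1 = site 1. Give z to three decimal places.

p̂₁ = 215/695 = 0.30935, p̂₂ = 155/688 = 0.22529.
Pooling: p̂ = 370/1383 = 0.26753.
Pooled SE = √[0.1959597·0.00289234] ≈ 0.023807.
z = 0.08406/0.023807 = 3.531.

z = 3.531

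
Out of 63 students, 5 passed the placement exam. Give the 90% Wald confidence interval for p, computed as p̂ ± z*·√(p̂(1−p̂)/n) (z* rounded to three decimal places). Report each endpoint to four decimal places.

The sample proportion is 5/63 = 0.07937.
Standard error of p̂: √(0.073066/63) = √0.001159782 = 0.034056.
z* = 1.645 at the 90% level.
Margin = 1.645·0.034056 = 0.05602.
CI: 0.07937 ± 0.05602 = (0.0233, 0.1354).

(0.0233, 0.1354)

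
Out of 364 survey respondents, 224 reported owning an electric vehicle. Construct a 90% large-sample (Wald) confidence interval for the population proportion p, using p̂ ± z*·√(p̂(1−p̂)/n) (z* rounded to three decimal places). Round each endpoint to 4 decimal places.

The sample proportion is 224/364 = 0.61538.
Standard error of p̂: √(0.236686/364) = √0.000650237 = 0.025500.
z* = 1.645 at the 90% level.
Margin of error: 1.645 × 0.025500 = 0.04195.
CI: 0.61538 ± 0.04195 = (0.5734, 0.6573).

(0.5734, 0.6573)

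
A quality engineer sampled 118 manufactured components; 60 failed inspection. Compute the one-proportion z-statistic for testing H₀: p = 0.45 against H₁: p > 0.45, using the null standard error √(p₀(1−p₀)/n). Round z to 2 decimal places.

p̂ = 60/118 = 0.50847.
Under H₀, SE = √(p₀(1−p₀)/n) = √(0.45·0.55/118) = √0.002097458 = 0.045798.
z = (0.50847 − 0.45)/0.045798 = 0.05847/0.045798 = 1.28.

z = 1.28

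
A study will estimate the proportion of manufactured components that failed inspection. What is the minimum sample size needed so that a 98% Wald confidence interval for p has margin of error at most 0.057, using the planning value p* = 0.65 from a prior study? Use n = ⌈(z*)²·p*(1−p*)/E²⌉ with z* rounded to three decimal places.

n = 379

The 98% critical value is z* = 2.326.
p*(1−p*) = 0.2275.
(z*)²·p*(1−p*)/E² = 5.410276·0.2275/0.003249 = 378.836.
⌈378.836⌉ = 379.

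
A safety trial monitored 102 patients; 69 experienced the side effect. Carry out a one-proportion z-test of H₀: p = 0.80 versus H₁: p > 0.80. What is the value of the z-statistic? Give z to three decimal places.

Sample proportion p̂ = 69/102 = 0.67647.
SE₀ = √(0.80·0.20/102) = 0.039606.
Test statistic: z = -0.12353/0.039606 = -3.119.

z = -3.119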